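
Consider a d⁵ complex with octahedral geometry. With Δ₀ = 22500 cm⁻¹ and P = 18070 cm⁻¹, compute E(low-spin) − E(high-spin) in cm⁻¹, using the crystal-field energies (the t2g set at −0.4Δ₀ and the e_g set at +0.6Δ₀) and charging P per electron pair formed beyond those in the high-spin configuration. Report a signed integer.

-8860

In the high-spin limit (t2g^3 e_g^2) the orbital term is 0.0Δ₀ = 0 cm⁻¹, with no excess pairing.
Low-spin: t2g^5 e_g^0, orbital CFSE = -2.0Δ₀ = -45000 cm⁻¹; plus 2 excess pairs × P = +36140 cm⁻¹; total -8860 cm⁻¹.
The difference is -8860 − (0) = -8860 cm⁻¹, so low-spin lies lower.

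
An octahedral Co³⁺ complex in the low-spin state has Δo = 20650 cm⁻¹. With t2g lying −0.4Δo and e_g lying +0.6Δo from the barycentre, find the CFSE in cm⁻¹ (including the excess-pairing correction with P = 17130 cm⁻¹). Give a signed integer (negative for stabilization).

-15300

Co³⁺: group 9, so d-count = 9 − 3 = 6.
The d⁶ electrons fill as t2g^6 e_g^0.
Orbital CFSE = 6(-0.4) + 0(0.6) = -2.4Δo = -2.4 × 20650 = -49560 cm⁻¹.
High-spin d⁶ would be t2g^4 e_g^2 with 1 pair; low-spin has 3, so 2 excess pairs cost +2P = +34260 cm⁻¹.
Combining: -49560 + 34260 = -15300 cm⁻¹.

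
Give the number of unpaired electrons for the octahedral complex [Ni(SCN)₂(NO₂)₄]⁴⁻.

2

Ligand charges: 2×(-1) from SCN⁻ and 4×(-1) from NO₂⁻ sum to -6; with overall charge -4, Ni is +2.
Group 10 minus oxidation state +2 gives a d⁸ configuration for Ni²⁺.
Configuration: t₂g⁶ eg², giving 2 unpaired electrons.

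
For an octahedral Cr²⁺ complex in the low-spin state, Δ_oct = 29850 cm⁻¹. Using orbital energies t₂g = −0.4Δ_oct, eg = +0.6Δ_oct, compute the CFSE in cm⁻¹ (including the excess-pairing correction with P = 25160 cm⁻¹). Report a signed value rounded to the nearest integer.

Cr²⁺: group 6, so d-count = 6 − 2 = 4.
The d⁴ electrons fill as t₂g⁴ eg⁰.
The orbital stabilization is -1.6Δ_oct = -1.6 × 29850 = -47760 cm⁻¹.
Pairing penalty: 1 pair vs 0 in the high-spin reference → 1 extra × P = 25160 cm⁻¹.
Overall CFSE = -47760 + 25160 = -22600 cm⁻¹.

-22600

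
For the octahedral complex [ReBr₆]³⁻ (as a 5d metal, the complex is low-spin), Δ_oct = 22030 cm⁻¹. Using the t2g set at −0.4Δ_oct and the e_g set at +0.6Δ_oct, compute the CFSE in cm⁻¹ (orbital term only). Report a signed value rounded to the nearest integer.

Each Br⁻ contributes -1; 6 × (-1) = -6. With overall charge -3, Re is in the +3 oxidation state.
Group 7 minus oxidation state +3 gives a d⁴ configuration for Re³⁺.
Configuration: t2g^4 e_g^0.
The orbital stabilization is -1.6Δ_oct = -1.6 × 22030 = -35248 cm⁻¹.

-35248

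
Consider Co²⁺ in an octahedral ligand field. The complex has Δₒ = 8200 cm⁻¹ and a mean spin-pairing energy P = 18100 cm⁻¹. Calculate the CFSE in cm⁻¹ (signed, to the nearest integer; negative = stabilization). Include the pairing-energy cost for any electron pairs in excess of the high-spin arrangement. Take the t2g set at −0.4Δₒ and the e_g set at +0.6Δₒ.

-6560

Co²⁺: group 9, so d-count = 9 − 2 = 7.
Since Δₒ = 8200 cm⁻¹ < P = 18100 cm⁻¹, the complex adopts the high-spin configuration.
That gives t2g^5 e_g^2.
Orbital CFSE = -0.8Δₒ = -0.8 × 8200 = -6560 cm⁻¹.
High-spin has no excess pairs, so no pairing correction applies.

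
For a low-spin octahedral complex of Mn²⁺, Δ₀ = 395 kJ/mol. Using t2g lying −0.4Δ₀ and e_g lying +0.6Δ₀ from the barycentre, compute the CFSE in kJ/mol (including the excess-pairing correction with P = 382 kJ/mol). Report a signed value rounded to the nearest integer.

Mn sits in group 7; removing 2 electrons leaves Mn²⁺ with 7 − 2 = 5 d electrons.
Configuration: t2g^5 e_g^0.
The orbital stabilization is -2.0Δ₀ = -2.0 × 395 = -790 kJ/mol.
High-spin d⁵ would be t2g^3 e_g^2 with 0 pairs; low-spin has 2, so 2 excess pairs cost +2P = +764 kJ/mol.
Overall CFSE = -790 + 764 = -26 kJ/mol.

-26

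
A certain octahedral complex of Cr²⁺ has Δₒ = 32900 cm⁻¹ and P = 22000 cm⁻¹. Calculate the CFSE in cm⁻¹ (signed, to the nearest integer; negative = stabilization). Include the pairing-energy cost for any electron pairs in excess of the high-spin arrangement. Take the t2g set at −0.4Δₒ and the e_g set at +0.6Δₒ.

-30640

Cr sits in group 6; removing 2 electrons leaves Cr²⁺ with 6 − 2 = 4 d electrons.
Since Δₒ = 32900 cm⁻¹ > P = 22000 cm⁻¹, the complex adopts the low-spin configuration.
Filling d⁴ accordingly: t2g^4 e_g^0.
Orbital CFSE = -1.6Δₒ = -1.6 × 32900 = -52640 cm⁻¹.
Excess pairs vs high-spin: 1 − 0 = 1; pairing cost = +22000 cm⁻¹.
Net CFSE = -52640 + 22000 = -30640 cm⁻¹.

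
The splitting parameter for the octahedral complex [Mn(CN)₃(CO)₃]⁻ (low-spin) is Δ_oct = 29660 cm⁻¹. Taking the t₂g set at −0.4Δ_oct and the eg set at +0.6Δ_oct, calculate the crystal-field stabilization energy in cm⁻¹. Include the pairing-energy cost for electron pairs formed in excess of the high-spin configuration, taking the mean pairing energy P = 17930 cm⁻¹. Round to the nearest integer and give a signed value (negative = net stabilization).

Ligand charges: 3×(-1) from CN⁻ and 3×(+0) from CO sum to -3; with overall charge -1, Mn is +2.
Mn is in group 7, so Mn²⁺ is d⁵ (7 − 2 = 5).
Electron filling gives t₂g⁵ eg⁰.
CFSE(orbital) = 5×(-0.4Δ_oct) + 0×(0.6Δ_oct) = -2.0Δ_oct; with Δ_oct = 29660 cm⁻¹ that is -59320 cm⁻¹.
Pairing penalty: 2 pairs vs 0 in the high-spin reference → 2 extra × P = 35860 cm⁻¹.
Combining: -59320 + 35860 = -23460 cm⁻¹.

-23460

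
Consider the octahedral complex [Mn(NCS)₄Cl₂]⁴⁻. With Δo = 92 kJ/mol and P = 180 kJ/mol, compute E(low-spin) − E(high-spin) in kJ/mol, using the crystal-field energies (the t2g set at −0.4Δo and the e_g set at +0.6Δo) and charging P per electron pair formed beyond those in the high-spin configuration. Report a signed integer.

176

Ligand charges: 4×(-1) from NCS⁻ and 2×(-1) from Cl⁻ sum to -6; with overall charge -4, Mn is +2.
Mn is in group 7, so Mn²⁺ is d⁵ (7 − 2 = 5).
High-spin d⁵ fills as t2g^3 e_g^2 with CFSE 3(−0.4) + 2(+0.6) = 0.0Δo = 0 kJ/mol.
Low-spin: t2g^5 e_g^0, orbital CFSE = -2.0Δo = -184 kJ/mol; plus 2 excess pairs × P = +360 kJ/mol; total 176 kJ/mol.
The difference is 176 − (0) = 176 kJ/mol, so high-spin lies lower.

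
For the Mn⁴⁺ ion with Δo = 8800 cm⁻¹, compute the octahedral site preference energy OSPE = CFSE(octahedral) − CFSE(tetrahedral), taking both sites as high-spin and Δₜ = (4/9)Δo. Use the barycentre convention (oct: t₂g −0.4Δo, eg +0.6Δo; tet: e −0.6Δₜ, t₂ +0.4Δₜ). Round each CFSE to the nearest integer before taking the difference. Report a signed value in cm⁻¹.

Mn is in group 7, so Mn⁴⁺ is d³ (7 − 4 = 3).
Octahedral (high-spin): t2g^3 e_g^0, CFSE = 3(−0.4) + 0(+0.6) = -1.2Δo = -1.2 × 8800 = -10560 cm⁻¹.
In a tetrahedral site the filling is e^2 t2^1: CFSE(tet) = -0.8Δₜ = -0.8 × (4/9)(8800) = -3129 cm⁻¹.
Subtracting, OSPE = -10560 − (-3129) = -7431 cm⁻¹.

-7431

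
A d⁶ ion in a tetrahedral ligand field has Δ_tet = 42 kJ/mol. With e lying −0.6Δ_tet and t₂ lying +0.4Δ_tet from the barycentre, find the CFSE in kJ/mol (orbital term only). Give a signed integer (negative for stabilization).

With tetrahedral geometry the complex is necessarily high-spin.
Configuration: e³ t₂³.
The orbital stabilization is -0.6Δ_tet = -0.6 × 42 = -25 kJ/mol.

-25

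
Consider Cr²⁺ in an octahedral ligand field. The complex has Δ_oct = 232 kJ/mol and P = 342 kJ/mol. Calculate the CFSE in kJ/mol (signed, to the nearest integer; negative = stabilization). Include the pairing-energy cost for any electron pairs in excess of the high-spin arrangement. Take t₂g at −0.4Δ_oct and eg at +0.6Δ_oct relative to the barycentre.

-139

Cr²⁺: group 6, so d-count = 6 − 2 = 4.
With Δ_oct < P the complex is high-spin.
Configuration: t₂g³ eg¹.
Orbital CFSE = -0.6Δ_oct = -0.6 × 232 = -139 kJ/mol.
High-spin has no excess pairs, so no pairing correction applies.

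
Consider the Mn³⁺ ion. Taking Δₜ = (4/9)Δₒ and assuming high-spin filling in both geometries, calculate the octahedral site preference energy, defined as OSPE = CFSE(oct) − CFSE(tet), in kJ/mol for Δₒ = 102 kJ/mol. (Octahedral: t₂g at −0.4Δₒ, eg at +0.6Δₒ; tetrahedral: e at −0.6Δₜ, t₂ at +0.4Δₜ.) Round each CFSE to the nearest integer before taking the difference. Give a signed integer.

Mn sits in group 7; removing 3 electrons leaves Mn³⁺ with 7 − 3 = 4 d electrons.
In an octahedral site d⁴ (HS) is t₂g³ eg¹, giving CFSE(oct) = -0.6Δₒ = -61 kJ/mol.
Tetrahedral e² t₂² gives -0.4Δₜ = -0.4 × (4/9) × 102 = -18 kJ/mol.
Subtracting, OSPE = -61 − (-18) = -43 kJ/mol.

-43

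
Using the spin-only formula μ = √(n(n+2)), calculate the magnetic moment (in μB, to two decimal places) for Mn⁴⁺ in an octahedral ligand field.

3.87 μB

Mn⁴⁺: group 7, so d-count = 7 − 4 = 3.
Configuration: t₂g³ eg⁰ → 3 unpaired electrons.
μ(spin-only) = √[3(3+2)] = √15 ≈ 3.87 μB.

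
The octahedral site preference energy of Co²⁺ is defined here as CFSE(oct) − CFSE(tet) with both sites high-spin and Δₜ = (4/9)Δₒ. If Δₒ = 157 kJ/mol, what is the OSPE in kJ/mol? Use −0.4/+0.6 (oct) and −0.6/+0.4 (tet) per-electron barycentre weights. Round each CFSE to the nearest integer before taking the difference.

-42

Co is in group 9, so Co²⁺ is d⁷ (9 − 2 = 7).
Octahedral (high-spin): t₂g⁵ eg², CFSE = 5(−0.4) + 2(+0.6) = -0.8Δₒ = -0.8 × 157 = -126 kJ/mol.
Tetrahedral e⁴ t₂³ gives -1.2Δₜ = -1.2 × (4/9) × 157 = -84 kJ/mol.
OSPE = CFSE(oct) − CFSE(tet) = -126 − (-84) = -42 kJ/mol.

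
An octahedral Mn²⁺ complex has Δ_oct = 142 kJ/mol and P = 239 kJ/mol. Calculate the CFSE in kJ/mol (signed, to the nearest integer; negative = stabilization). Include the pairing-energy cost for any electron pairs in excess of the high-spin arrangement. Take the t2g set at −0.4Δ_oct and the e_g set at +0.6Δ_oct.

0

Mn sits in group 7; removing 2 electrons leaves Mn²⁺ with 7 − 2 = 5 d electrons.
With Δ_oct < P the complex is high-spin.
Configuration: t2g^3 e_g^2.
Orbital CFSE = 0.0Δ_oct = 0.0 × 142 = 0 kJ/mol.
High-spin has no excess pairs, so no pairing correction applies.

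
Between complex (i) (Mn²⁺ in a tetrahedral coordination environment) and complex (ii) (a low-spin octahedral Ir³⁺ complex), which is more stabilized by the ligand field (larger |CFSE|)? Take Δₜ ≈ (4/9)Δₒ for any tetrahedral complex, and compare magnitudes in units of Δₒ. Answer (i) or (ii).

(i): Group 7 minus oxidation state +2 gives a d⁵ configuration for Mn²⁺; Tetrahedral fields are weak (Δₜ ≈ 4/9 Δₒ), so electrons fill high-spin; e^2 t2^3, CFSE = 0.0Δₜ ≈ 0.00Δₒ.
(ii): Ir³⁺: group 9, so d-count = 9 − 3 = 6; t2g^6 e_g^0, CFSE = -2.4Δₒ.
So (ii) has the larger |CFSE|.

(ii)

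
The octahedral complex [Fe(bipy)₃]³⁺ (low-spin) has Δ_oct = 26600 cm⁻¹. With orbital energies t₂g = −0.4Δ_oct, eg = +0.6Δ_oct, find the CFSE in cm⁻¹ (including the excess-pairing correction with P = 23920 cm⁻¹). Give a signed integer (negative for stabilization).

-5360

bipy is neutral, so the +3 overall charge sits on Fe: oxidation state +3.
Fe is in group 8, so Fe³⁺ is d⁵ (8 − 3 = 5).
Electron filling gives t₂g⁵ eg⁰.
The orbital stabilization is -2.0Δ_oct = -2.0 × 26600 = -53200 cm⁻¹.
Relative to high-spin t₂g³ eg² (0 paired), the low-spin configuration has 2 additional pairs, contributing +2 × 23920 = +47840 cm⁻¹.
Overall CFSE = -53200 + 47840 = -5360 cm⁻¹.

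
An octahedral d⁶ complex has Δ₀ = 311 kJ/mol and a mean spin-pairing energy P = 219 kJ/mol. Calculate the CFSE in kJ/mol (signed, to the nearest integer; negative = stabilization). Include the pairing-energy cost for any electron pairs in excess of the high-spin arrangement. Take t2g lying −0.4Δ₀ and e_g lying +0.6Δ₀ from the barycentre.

Since Δ₀ = 311 kJ/mol > P = 219 kJ/mol, the complex adopts the low-spin configuration.
Filling d⁶ accordingly: t2g^6 e_g^0.
Orbital CFSE = -2.4Δ₀ = -2.4 × 311 = -746 kJ/mol.
Excess pairs vs high-spin: 3 − 1 = 2; pairing cost = +438 kJ/mol.
Net CFSE = -746 + 438 = -308 kJ/mol.

-308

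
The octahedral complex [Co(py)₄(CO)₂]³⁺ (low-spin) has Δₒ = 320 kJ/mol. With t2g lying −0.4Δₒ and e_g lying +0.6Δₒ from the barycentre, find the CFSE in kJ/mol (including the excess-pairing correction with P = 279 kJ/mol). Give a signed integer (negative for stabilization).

-210

Ligand charges: 4×(+0) from py and 2×(+0) from CO sum to +0; with overall charge +3, Co is +3.
Group 9 minus oxidation state +3 gives a d⁶ configuration for Co³⁺.
Configuration: t2g^6 e_g^0.
Orbital CFSE = 6(-0.4) + 0(0.6) = -2.4Δₒ = -2.4 × 320 = -768 kJ/mol.
Relative to high-spin t2g^4 e_g^2 (1 paired), the low-spin configuration has 2 additional pairs, contributing +2 × 279 = +558 kJ/mol.
Overall CFSE = -768 + 558 = -210 kJ/mol.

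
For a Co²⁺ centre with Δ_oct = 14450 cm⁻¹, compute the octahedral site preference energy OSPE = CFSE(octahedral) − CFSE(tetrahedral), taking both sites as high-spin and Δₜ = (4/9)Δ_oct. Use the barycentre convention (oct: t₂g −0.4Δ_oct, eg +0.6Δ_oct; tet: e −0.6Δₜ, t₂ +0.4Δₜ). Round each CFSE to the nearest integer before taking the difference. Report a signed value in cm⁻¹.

Co sits in group 9; removing 2 electrons leaves Co²⁺ with 9 − 2 = 7 d electrons.
Octahedral high-spin t₂g⁵ eg²: CFSE = -0.8 × 14450 = -11560 cm⁻¹.
In a tetrahedral site the filling is e⁴ t₂³: CFSE(tet) = -1.2Δₜ = -1.2 × (4/9)(14450) = -7707 cm⁻¹.
OSPE = CFSE(oct) − CFSE(tet) = -11560 − (-7707) = -3853 cm⁻¹.

-3853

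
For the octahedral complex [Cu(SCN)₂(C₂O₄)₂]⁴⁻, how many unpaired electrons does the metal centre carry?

1

Ligand charges: 2×(-1) from SCN⁻ and 2×(-2) from C₂O₄²⁻ sum to -6; with overall charge -4, Cu is +2.
Cu is in group 11, so Cu²⁺ is d⁹ (11 − 2 = 9).
Configuration: t2g^6 e_g^3, giving 1 unpaired electron.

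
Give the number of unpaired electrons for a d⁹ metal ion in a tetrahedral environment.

With tetrahedral geometry the complex is necessarily high-spin.
Configuration: e^4 t2^5, giving 1 unpaired electron.

1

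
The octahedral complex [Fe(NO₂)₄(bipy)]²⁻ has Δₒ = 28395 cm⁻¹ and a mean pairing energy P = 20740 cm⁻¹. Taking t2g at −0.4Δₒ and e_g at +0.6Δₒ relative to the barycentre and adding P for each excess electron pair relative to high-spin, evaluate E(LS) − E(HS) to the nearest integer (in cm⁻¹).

Ligand charges: 4×(-1) from NO₂⁻ and 1×(+0) from bipy sum to -4; with overall charge -2, Fe is +2.
Fe²⁺: group 8, so d-count = 8 − 2 = 6.
High-spin: t2g^4 e_g^2, CFSE = -0.4Δₒ = -11358 cm⁻¹.
Low-spin t2g^6 e_g^0 gives -2.4Δₒ = -68148 cm⁻¹, but forming 2 extra pairs costs 2P = 41480 cm⁻¹, so E(LS) = -68148 + 41480 = -26668 cm⁻¹.
The difference is -26668 − (-11358) = -15310 cm⁻¹, so low-spin lies lower.

-15310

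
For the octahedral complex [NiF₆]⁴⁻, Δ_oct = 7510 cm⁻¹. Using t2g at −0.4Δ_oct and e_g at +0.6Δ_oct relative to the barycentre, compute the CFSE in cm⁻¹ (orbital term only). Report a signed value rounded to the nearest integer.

-9012

Each F⁻ contributes -1; 6 × (-1) = -6. With overall charge -4, Ni is in the +2 oxidation state.
Ni²⁺: group 10, so d-count = 10 − 2 = 8.
Electron filling gives t2g^6 e_g^2.
Orbital CFSE = 6(-0.4) + 2(0.6) = -1.2Δ_oct = -1.2 × 7510 = -9012 cm⁻¹.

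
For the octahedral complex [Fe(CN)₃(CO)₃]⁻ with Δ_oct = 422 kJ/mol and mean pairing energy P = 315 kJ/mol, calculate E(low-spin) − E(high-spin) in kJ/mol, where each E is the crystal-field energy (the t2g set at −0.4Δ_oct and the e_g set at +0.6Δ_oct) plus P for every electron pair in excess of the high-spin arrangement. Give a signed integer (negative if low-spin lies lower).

-214

Ligand charges: 3×(-1) from CN⁻ and 3×(+0) from CO sum to -3; with overall charge -1, Fe is +2.
Fe sits in group 8; removing 2 electrons leaves Fe²⁺ with 8 − 2 = 6 d electrons.
In the high-spin limit (t2g^4 e_g^2) the orbital term is -0.4Δ_oct = -169 kJ/mol, with no excess pairing.
For low-spin the configuration is t2g^6 e_g^0: orbital energy -2.4 × 422 = -1013 kJ/mol, and 2 additional pairs relative to high-spin add 630 kJ/mol, giving -383 kJ/mol.
Thus E(LS) − E(HS) = -214 kJ/mol.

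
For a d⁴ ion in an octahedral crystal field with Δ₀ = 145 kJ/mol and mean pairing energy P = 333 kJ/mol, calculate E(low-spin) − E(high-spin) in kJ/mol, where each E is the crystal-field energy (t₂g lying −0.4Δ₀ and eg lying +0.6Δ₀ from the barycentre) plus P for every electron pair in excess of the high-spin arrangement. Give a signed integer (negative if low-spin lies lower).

High-spin: t₂g³ eg¹, CFSE = -0.6Δ₀ = -87 kJ/mol.
For low-spin the configuration is t₂g⁴ eg⁰: orbital energy -1.6 × 145 = -232 kJ/mol, and 1 additional pair relative to high-spin adds 333 kJ/mol, giving 101 kJ/mol.
The difference is 101 − (-87) = 188 kJ/mol, so high-spin lies lower.

188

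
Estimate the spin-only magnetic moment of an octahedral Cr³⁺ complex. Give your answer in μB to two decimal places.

3.87 μB

Group 6 minus oxidation state +3 gives a d³ configuration for Cr³⁺.
Configuration: t₂g³ eg⁰ → 3 unpaired electrons.
μ(spin-only) = √[3(3+2)] = √15 ≈ 3.87 μB.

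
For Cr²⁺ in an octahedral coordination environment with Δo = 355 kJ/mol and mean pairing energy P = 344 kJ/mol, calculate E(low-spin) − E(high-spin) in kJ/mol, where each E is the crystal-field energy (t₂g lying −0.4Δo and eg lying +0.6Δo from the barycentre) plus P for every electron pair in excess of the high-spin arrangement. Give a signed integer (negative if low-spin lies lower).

Cr is in group 6, so Cr²⁺ is d⁴ (6 − 2 = 4).
In the high-spin limit (t₂g³ eg¹) the orbital term is -0.6Δo = -213 kJ/mol, with no excess pairing.
Low-spin: t₂g⁴ eg⁰, orbital CFSE = -1.6Δo = -568 kJ/mol; plus 1 excess pair × P = +344 kJ/mol; total -224 kJ/mol.
The difference is -224 − (-213) = -11 kJ/mol, so low-spin lies lower.

-11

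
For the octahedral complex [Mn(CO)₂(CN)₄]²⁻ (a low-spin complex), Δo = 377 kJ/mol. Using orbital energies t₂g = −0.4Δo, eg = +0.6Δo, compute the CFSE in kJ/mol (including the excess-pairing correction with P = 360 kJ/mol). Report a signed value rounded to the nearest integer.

-34

Ligand charges: 2×(+0) from CO and 4×(-1) from CN⁻ sum to -4; with overall charge -2, Mn is +2.
Mn sits in group 7; removing 2 electrons leaves Mn²⁺ with 7 − 2 = 5 d electrons.
Configuration: t₂g⁵ eg⁰.
Orbital CFSE = 5(-0.4) + 0(0.6) = -2.0Δo = -2.0 × 377 = -754 kJ/mol.
Relative to high-spin t₂g³ eg² (0 paired), the low-spin configuration has 2 additional pairs, contributing +2 × 360 = +720 kJ/mol.
Overall CFSE = -754 + 720 = -34 kJ/mol.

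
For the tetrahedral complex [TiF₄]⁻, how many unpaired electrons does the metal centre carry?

1

Each F⁻ contributes -1; 4 × (-1) = -4. With overall charge -1, Ti is in the +3 oxidation state.
Ti is in group 4, so Ti³⁺ is d¹ (4 − 3 = 1).
Tetrahedral splitting is small, so the complex is high-spin.
Configuration: e^1 t2^0, giving 1 unpaired electron.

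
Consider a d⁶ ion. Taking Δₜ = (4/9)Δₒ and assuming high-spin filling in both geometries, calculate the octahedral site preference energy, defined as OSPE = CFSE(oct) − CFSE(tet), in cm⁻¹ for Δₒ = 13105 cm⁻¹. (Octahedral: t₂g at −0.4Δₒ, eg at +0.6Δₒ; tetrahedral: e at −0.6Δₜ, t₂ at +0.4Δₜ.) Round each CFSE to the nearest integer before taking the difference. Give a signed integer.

Octahedral (high-spin): t2g^4 e_g^2, CFSE = 4(−0.4) + 2(+0.6) = -0.4Δₒ = -0.4 × 13105 = -5242 cm⁻¹.
Tetrahedral e^3 t2^3 gives -0.6Δₜ = -0.6 × (4/9) × 13105 = -3495 cm⁻¹.
OSPE = CFSE(oct) − CFSE(tet) = -5242 − (-3495) = -1747 cm⁻¹.

-1747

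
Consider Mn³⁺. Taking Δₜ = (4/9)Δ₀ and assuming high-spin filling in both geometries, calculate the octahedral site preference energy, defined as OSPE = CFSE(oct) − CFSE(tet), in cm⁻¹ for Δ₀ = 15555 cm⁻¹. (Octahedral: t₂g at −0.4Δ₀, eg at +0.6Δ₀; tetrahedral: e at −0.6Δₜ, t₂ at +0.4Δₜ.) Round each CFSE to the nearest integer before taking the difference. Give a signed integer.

-6568

Mn sits in group 7; removing 3 electrons leaves Mn³⁺ with 7 − 3 = 4 d electrons.
Octahedral (high-spin): t₂g³ eg¹, CFSE = 3(−0.4) + 1(+0.6) = -0.6Δ₀ = -0.6 × 15555 = -9333 cm⁻¹.
Tetrahedral e² t₂² gives -0.4Δₜ = -0.4 × (4/9) × 15555 = -2765 cm⁻¹.
Subtracting, OSPE = -9333 − (-2765) = -6568 cm⁻¹.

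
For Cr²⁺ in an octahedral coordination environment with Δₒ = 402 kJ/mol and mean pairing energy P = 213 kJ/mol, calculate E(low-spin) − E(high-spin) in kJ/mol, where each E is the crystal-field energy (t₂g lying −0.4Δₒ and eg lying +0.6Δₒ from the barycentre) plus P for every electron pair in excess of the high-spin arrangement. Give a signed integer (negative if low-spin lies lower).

Cr is in group 6, so Cr²⁺ is d⁴ (6 − 2 = 4).
High-spin d⁴ fills as t₂g³ eg¹ with CFSE 3(−0.4) + 1(+0.6) = -0.6Δₒ = -241 kJ/mol.
For low-spin the configuration is t₂g⁴ eg⁰: orbital energy -1.6 × 402 = -643 kJ/mol, and 1 additional pair relative to high-spin adds 213 kJ/mol, giving -430 kJ/mol.
E(LS) − E(HS) = -430 − (-241) = -189 kJ/mol.

-189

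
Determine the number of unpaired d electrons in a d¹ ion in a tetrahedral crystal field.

Tetrahedral fields are weak (Δₜ ≈ 4/9 Δₒ), so electrons fill high-spin.
Configuration: e¹ t₂⁰, giving 1 unpaired electron.

1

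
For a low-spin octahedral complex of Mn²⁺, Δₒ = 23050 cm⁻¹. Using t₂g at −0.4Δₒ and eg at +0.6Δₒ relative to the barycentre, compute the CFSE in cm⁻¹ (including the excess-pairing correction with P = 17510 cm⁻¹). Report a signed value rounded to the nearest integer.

Mn is in group 7, so Mn²⁺ is d⁵ (7 − 2 = 5).
Electron filling gives t₂g⁵ eg⁰.
The orbital stabilization is -2.0Δₒ = -2.0 × 23050 = -46100 cm⁻¹.
Relative to high-spin t₂g³ eg² (0 paired), the low-spin configuration has 2 additional pairs, contributing +2 × 17510 = +35020 cm⁻¹.
Overall CFSE = -46100 + 35020 = -11080 cm⁻¹.

-11080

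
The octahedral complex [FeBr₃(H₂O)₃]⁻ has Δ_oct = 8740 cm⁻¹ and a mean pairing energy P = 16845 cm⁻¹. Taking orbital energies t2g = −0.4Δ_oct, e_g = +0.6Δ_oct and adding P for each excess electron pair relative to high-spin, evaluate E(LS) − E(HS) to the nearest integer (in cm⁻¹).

Ligand charges: 3×(-1) from Br⁻ and 3×(+0) from H₂O sum to -3; with overall charge -1, Fe is +2.
Fe sits in group 8; removing 2 electrons leaves Fe²⁺ with 8 − 2 = 6 d electrons.
In the high-spin limit (t2g^4 e_g^2) the orbital term is -0.4Δ_oct = -3496 cm⁻¹, with no excess pairing.
Low-spin: t2g^6 e_g^0, orbital CFSE = -2.4Δ_oct = -20976 cm⁻¹; plus 2 excess pairs × P = +33690 cm⁻¹; total 12714 cm⁻¹.
The difference is 12714 − (-3496) = 16210 cm⁻¹, so high-spin lies lower.

16210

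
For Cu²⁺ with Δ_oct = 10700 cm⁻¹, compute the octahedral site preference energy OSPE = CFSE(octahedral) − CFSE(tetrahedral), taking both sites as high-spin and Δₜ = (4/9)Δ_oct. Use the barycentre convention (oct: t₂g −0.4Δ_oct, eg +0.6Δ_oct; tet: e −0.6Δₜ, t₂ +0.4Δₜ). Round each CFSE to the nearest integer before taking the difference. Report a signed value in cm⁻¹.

-4518

Cu²⁺: group 11, so d-count = 11 − 2 = 9.
In an octahedral site d⁹ (HS) is t₂g⁶ eg³, giving CFSE(oct) = -0.6Δ_oct = -6420 cm⁻¹.
In a tetrahedral site the filling is e⁴ t₂⁵: CFSE(tet) = -0.4Δₜ = -0.4 × (4/9)(10700) = -1902 cm⁻¹.
OSPE = CFSE(oct) − CFSE(tet) = -6420 − (-1902) = -4518 cm⁻¹.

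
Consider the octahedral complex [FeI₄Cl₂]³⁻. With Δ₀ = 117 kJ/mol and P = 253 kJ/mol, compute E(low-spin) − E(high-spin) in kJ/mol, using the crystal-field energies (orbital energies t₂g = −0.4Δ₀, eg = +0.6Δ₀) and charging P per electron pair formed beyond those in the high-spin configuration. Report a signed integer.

272

Ligand charges: 4×(-1) from I⁻ and 2×(-1) from Cl⁻ sum to -6; with overall charge -3, Fe is +3.
Fe is in group 8, so Fe³⁺ is d⁵ (8 − 3 = 5).
High-spin d⁵ fills as t₂g³ eg² with CFSE 3(−0.4) + 2(+0.6) = 0.0Δ₀ = 0 kJ/mol.
For low-spin the configuration is t₂g⁵ eg⁰: orbital energy -2.0 × 117 = -234 kJ/mol, and 2 additional pairs relative to high-spin add 506 kJ/mol, giving 272 kJ/mol.
E(LS) − E(HS) = 272 − (0) = 272 kJ/mol.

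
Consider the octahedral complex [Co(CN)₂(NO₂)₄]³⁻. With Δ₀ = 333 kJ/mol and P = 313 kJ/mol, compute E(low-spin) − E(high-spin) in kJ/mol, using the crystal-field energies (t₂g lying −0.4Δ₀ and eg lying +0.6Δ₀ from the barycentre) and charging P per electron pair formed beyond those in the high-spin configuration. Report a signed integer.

Ligand charges: 2×(-1) from CN⁻ and 4×(-1) from NO₂⁻ sum to -6; with overall charge -3, Co is +3.
Co sits in group 9; removing 3 electrons leaves Co³⁺ with 9 − 3 = 6 d electrons.
High-spin: t₂g⁴ eg², CFSE = -0.4Δ₀ = -133 kJ/mol.
For low-spin the configuration is t₂g⁶ eg⁰: orbital energy -2.4 × 333 = -799 kJ/mol, and 2 additional pairs relative to high-spin add 626 kJ/mol, giving -173 kJ/mol.
Thus E(LS) − E(HS) = -40 kJ/mol.

-40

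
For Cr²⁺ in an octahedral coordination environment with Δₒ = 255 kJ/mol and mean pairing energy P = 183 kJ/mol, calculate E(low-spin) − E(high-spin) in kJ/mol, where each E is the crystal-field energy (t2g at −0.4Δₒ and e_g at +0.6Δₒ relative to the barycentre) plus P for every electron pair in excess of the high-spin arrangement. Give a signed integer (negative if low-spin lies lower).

Cr²⁺: group 6, so d-count = 6 − 2 = 4.
In the high-spin limit (t2g^3 e_g^1) the orbital term is -0.6Δₒ = -153 kJ/mol, with no excess pairing.
For low-spin the configuration is t2g^4 e_g^0: orbital energy -1.6 × 255 = -408 kJ/mol, and 1 additional pair relative to high-spin adds 183 kJ/mol, giving -225 kJ/mol.
Thus E(LS) − E(HS) = -72 kJ/mol.

-72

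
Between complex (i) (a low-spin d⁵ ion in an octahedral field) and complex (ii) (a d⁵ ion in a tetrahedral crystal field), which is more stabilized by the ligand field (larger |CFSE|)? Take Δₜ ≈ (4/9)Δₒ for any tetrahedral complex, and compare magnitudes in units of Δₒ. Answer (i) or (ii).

(i)

(i): t2g^5 e_g^0, CFSE = -2.0Δₒ.
(ii): Tetrahedral fields are weak (Δₜ ≈ 4/9 Δₒ), so electrons fill high-spin; e^2 t2^3, CFSE = 0.0Δₜ ≈ 0.00Δₒ.
So (i) has the larger |CFSE|.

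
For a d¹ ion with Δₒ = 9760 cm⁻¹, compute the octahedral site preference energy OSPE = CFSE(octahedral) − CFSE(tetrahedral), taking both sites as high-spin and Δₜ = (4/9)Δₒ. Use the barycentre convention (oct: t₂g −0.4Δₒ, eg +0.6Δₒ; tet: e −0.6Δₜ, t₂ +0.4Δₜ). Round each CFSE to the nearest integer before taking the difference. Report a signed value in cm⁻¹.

-1301

In an octahedral site d¹ (HS) is t₂g¹ eg⁰, giving CFSE(oct) = -0.4Δₒ = -3904 cm⁻¹.
Tetrahedral: e¹ t₂⁰, CFSE = 1(−0.6) + 0(+0.4) = -0.6Δₜ = -0.6 × (4/9) × 9760 = -2603 cm⁻¹.
Subtracting, OSPE = -3904 − (-2603) = -1301 cm⁻¹.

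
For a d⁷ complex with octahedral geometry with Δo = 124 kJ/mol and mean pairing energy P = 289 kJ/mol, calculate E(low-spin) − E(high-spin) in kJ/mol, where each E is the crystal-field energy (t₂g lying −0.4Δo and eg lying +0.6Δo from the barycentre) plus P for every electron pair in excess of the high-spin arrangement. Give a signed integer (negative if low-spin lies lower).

High-spin d⁷ fills as t₂g⁵ eg² with CFSE 5(−0.4) + 2(+0.6) = -0.8Δo = -99 kJ/mol.
For low-spin the configuration is t₂g⁶ eg¹: orbital energy -1.8 × 124 = -223 kJ/mol, and 1 additional pair relative to high-spin adds 289 kJ/mol, giving 66 kJ/mol.
E(LS) − E(HS) = 66 − (-99) = 165 kJ/mol.

165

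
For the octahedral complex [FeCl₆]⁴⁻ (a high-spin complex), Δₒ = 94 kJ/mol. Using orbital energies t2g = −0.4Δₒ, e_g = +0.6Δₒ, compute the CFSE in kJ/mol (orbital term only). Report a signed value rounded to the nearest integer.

-38

Each Cl⁻ contributes -1; 6 × (-1) = -6. With overall charge -4, Fe is in the +2 oxidation state.
Fe²⁺: group 8, so d-count = 8 − 2 = 6.
The d⁶ electrons fill as t2g^4 e_g^2.
Orbital CFSE = 4(-0.4) + 2(0.6) = -0.4Δₒ = -0.4 × 94 = -38 kJ/mol.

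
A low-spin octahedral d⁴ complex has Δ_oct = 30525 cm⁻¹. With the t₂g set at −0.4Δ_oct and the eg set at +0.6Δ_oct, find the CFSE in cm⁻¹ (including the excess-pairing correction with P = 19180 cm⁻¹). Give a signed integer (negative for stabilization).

-29660

Configuration: t₂g⁴ eg⁰.
The orbital stabilization is -1.6Δ_oct = -1.6 × 30525 = -48840 cm⁻¹.
High-spin d⁴ would be t₂g³ eg¹ with 0 pairs; low-spin has 1, so 1 excess pair costs +1P = +19180 cm⁻¹.
Combining: -48840 + 19180 = -29660 cm⁻¹.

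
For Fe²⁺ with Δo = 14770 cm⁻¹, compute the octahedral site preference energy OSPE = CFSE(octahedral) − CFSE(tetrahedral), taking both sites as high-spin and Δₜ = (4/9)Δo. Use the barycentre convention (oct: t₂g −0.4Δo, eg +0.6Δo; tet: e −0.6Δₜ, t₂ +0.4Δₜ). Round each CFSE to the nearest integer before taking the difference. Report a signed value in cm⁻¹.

-1969

Group 8 minus oxidation state +2 gives a d⁶ configuration for Fe²⁺.
Octahedral high-spin t2g^4 e_g^2: CFSE = -0.4 × 14770 = -5908 cm⁻¹.
Tetrahedral: e^3 t2^3, CFSE = 3(−0.6) + 3(+0.4) = -0.6Δₜ = -0.6 × (4/9) × 14770 = -3939 cm⁻¹.
OSPE = CFSE(oct) − CFSE(tet) = -5908 − (-3939) = -1969 cm⁻¹.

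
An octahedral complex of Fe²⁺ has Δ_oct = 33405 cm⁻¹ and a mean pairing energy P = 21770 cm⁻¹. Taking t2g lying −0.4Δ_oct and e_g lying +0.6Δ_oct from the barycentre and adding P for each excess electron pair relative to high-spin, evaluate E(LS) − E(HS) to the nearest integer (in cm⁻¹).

-23270

Fe sits in group 8; removing 2 electrons leaves Fe²⁺ with 8 − 2 = 6 d electrons.
In the high-spin limit (t2g^4 e_g^2) the orbital term is -0.4Δ_oct = -13362 cm⁻¹, with no excess pairing.
Low-spin t2g^6 e_g^0 gives -2.4Δ_oct = -80172 cm⁻¹, but forming 2 extra pairs costs 2P = 43540 cm⁻¹, so E(LS) = -80172 + 43540 = -36632 cm⁻¹.
Thus E(LS) − E(HS) = -23270 cm⁻¹.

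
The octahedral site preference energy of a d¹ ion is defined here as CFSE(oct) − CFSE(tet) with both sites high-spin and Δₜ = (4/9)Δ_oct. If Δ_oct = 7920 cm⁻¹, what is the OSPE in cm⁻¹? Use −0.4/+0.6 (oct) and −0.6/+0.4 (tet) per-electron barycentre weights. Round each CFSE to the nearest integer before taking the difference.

-1056

In an octahedral site d¹ (HS) is t2g^1 e_g^0, giving CFSE(oct) = -0.4Δ_oct = -3168 cm⁻¹.
Tetrahedral e^1 t2^0 gives -0.6Δₜ = -0.6 × (4/9) × 7920 = -2112 cm⁻¹.
OSPE = CFSE(oct) − CFSE(tet) = -3168 − (-2112) = -1056 cm⁻¹.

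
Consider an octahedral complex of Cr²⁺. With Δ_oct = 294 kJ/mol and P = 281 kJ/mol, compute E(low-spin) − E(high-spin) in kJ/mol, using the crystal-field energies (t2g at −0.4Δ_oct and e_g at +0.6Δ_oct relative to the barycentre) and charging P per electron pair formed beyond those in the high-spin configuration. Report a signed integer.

-13

Cr sits in group 6; removing 2 electrons leaves Cr²⁺ with 6 − 2 = 4 d electrons.
High-spin d⁴ fills as t2g^3 e_g^1 with CFSE 3(−0.4) + 1(+0.6) = -0.6Δ_oct = -176 kJ/mol.
Low-spin t2g^4 e_g^0 gives -1.6Δ_oct = -470 kJ/mol, but forming 1 extra pair costs 1P = 281 kJ/mol, so E(LS) = -470 + 281 = -189 kJ/mol.
E(LS) − E(HS) = -189 − (-176) = -13 kJ/mol.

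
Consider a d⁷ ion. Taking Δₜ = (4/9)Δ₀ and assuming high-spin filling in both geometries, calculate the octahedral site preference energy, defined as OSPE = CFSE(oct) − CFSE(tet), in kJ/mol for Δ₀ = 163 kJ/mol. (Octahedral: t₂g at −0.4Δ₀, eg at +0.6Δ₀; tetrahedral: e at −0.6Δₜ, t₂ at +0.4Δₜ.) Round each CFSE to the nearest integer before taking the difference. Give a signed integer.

Octahedral (high-spin): t₂g⁵ eg², CFSE = 5(−0.4) + 2(+0.6) = -0.8Δ₀ = -0.8 × 163 = -130 kJ/mol.
Tetrahedral e⁴ t₂³ gives -1.2Δₜ = -1.2 × (4/9) × 163 = -87 kJ/mol.
OSPE = -130 − (-87) = -43 kJ/mol.

-43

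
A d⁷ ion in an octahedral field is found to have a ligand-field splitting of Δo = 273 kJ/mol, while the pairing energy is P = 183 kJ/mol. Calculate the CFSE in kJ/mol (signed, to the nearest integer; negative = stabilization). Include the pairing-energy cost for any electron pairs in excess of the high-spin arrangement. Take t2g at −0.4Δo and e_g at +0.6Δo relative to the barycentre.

-308

Δo > P, so pairing is preferred: the ground state is low-spin.
Filling d⁷ accordingly: t2g^6 e_g^1.
Orbital CFSE = -1.8Δo = -1.8 × 273 = -491 kJ/mol.
Excess pairs vs high-spin: 3 − 2 = 1; pairing cost = +183 kJ/mol.
Net CFSE = -491 + 183 = -308 kJ/mol.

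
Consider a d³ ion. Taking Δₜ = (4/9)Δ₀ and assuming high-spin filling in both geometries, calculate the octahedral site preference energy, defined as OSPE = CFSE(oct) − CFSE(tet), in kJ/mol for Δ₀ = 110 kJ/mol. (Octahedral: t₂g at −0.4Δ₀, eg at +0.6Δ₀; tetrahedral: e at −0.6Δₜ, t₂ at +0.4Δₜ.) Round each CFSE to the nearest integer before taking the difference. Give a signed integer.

-93

Octahedral high-spin t2g^3 e_g^0: CFSE = -1.2 × 110 = -132 kJ/mol.
Tetrahedral: e^2 t2^1, CFSE = 2(−0.6) + 1(+0.4) = -0.8Δₜ = -0.8 × (4/9) × 110 = -39 kJ/mol.
Subtracting, OSPE = -132 − (-39) = -93 kJ/mol.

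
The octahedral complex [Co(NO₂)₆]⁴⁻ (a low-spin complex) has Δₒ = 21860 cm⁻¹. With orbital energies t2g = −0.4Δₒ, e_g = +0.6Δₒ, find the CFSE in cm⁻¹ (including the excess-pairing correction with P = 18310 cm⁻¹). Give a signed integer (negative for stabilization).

-21038

Each NO₂⁻ contributes -1; 6 × (-1) = -6. With overall charge -4, Co is in the +2 oxidation state.
Co²⁺: group 9, so d-count = 9 − 2 = 7.
Electron filling gives t2g^6 e_g^1.
CFSE(orbital) = 6×(-0.4Δₒ) + 1×(0.6Δₒ) = -1.8Δₒ; with Δₒ = 21860 cm⁻¹ that is -39348 cm⁻¹.
High-spin d⁷ would be t2g^5 e_g^2 with 2 pairs; low-spin has 3, so 1 excess pair costs +1P = +18310 cm⁻¹.
Combining: -39348 + 18310 = -21038 cm⁻¹.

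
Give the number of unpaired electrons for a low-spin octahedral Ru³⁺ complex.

1

Ru is in group 8, so Ru³⁺ is d⁵ (8 − 3 = 5).
Configuration: t2g^5 e_g^0, giving 1 unpaired electron.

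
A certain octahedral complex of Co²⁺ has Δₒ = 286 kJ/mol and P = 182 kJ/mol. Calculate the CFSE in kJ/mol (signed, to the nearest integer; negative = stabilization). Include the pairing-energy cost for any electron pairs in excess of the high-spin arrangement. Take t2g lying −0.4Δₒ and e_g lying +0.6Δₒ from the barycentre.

-333

Co is in group 9, so Co²⁺ is d⁷ (9 − 2 = 7).
With Δₒ > P the complex is low-spin.
That gives t2g^6 e_g^1.
Orbital CFSE = -1.8Δₒ = -1.8 × 286 = -515 kJ/mol.
Excess pairs vs high-spin: 3 − 2 = 1; pairing cost = +182 kJ/mol.
Net CFSE = -515 + 182 = -333 kJ/mol.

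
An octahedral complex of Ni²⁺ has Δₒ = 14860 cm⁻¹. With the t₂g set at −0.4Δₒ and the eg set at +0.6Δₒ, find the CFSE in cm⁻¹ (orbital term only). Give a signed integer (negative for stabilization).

Ni is in group 10, so Ni²⁺ is d⁸ (10 − 2 = 8).
For octahedral d⁸ the high- and low-spin configurations coincide.
Electron filling gives t₂g⁶ eg².
The orbital stabilization is -1.2Δₒ = -1.2 × 14860 = -17832 cm⁻¹.

-17832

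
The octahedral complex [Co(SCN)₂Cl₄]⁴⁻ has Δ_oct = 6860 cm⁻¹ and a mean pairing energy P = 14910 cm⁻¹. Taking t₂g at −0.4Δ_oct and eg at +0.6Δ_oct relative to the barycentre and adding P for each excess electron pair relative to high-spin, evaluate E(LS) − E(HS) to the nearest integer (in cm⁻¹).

Ligand charges: 2×(-1) from SCN⁻ and 4×(-1) from Cl⁻ sum to -6; with overall charge -4, Co is +2.
Group 9 minus oxidation state +2 gives a d⁷ configuration for Co²⁺.
High-spin: t₂g⁵ eg², CFSE = -0.8Δ_oct = -5488 cm⁻¹.
For low-spin the configuration is t₂g⁶ eg¹: orbital energy -1.8 × 6860 = -12348 cm⁻¹, and 1 additional pair relative to high-spin adds 14910 cm⁻¹, giving 2562 cm⁻¹.
E(LS) − E(HS) = 2562 − (-5488) = 8050 cm⁻¹.

8050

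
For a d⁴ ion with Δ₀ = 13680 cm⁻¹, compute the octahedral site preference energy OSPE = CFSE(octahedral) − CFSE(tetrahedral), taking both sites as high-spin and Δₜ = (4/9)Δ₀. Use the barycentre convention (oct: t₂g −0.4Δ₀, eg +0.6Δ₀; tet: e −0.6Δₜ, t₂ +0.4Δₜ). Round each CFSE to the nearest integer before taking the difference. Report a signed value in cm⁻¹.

Octahedral high-spin t2g^3 e_g^1: CFSE = -0.6 × 13680 = -8208 cm⁻¹.
In a tetrahedral site the filling is e^2 t2^2: CFSE(tet) = -0.4Δₜ = -0.4 × (4/9)(13680) = -2432 cm⁻¹.
OSPE = -8208 − (-2432) = -5776 cm⁻¹.

-5776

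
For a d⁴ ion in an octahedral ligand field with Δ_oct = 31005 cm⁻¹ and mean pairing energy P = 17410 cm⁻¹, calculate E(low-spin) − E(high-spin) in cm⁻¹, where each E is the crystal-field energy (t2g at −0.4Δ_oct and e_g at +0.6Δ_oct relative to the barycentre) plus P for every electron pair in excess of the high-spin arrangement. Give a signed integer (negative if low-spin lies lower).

High-spin d⁴ fills as t2g^3 e_g^1 with CFSE 3(−0.4) + 1(+0.6) = -0.6Δ_oct = -18603 cm⁻¹.
For low-spin the configuration is t2g^4 e_g^0: orbital energy -1.6 × 31005 = -49608 cm⁻¹, and 1 additional pair relative to high-spin adds 17410 cm⁻¹, giving -32198 cm⁻¹.
Thus E(LS) − E(HS) = -13595 cm⁻¹.

-13595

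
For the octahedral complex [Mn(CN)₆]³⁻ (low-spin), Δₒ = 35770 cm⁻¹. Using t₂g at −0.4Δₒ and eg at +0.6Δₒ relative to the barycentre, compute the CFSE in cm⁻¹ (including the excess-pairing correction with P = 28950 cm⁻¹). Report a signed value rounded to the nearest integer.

Each CN⁻ contributes -1; 6 × (-1) = -6. With overall charge -3, Mn is in the +3 oxidation state.
Mn sits in group 7; removing 3 electrons leaves Mn³⁺ with 7 − 3 = 4 d electrons.
Configuration: t₂g⁴ eg⁰.
CFSE(orbital) = 4×(-0.4Δₒ) + 0×(0.6Δₒ) = -1.6Δₒ; with Δₒ = 35770 cm⁻¹ that is -57232 cm⁻¹.
Pairing penalty: 1 pair vs 0 in the high-spin reference → 1 extra × P = 28950 cm⁻¹.
Net CFSE = -57232 + 28950 = -28282 cm⁻¹.

-28282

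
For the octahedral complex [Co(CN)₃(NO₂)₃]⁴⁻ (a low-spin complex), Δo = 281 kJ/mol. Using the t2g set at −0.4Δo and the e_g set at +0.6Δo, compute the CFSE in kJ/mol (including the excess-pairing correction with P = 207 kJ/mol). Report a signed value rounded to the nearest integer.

-299

Ligand charges: 3×(-1) from CN⁻ and 3×(-1) from NO₂⁻ sum to -6; with overall charge -4, Co is +2.
Group 9 minus oxidation state +2 gives a d⁷ configuration for Co²⁺.
Electron filling gives t2g^6 e_g^1.
Orbital CFSE = 6(-0.4) + 1(0.6) = -1.8Δo = -1.8 × 281 = -506 kJ/mol.
Pairing penalty: 3 pairs vs 2 in the high-spin reference → 1 extra × P = 207 kJ/mol.
Net CFSE = -506 + 207 = -299 kJ/mol.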